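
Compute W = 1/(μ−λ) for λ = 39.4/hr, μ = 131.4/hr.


W = 1/(μ−λ) = 1/(131.4 − 39.4) = 1/92.00 = 0.01087 hr

Final: 0.01087 hr


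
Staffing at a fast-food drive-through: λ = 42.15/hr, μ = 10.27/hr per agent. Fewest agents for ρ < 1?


Stability requires cμ > λ ⇔ c > λ/μ.
λ/μ = 42.15/10.27 = 4.1042
Minimum integer c = ⌊4.1042⌋ + 1 = 5
Check: 5·10.27 = 51.35 > 42.15, while 4·10.27 = 41.08 ≤ 42.15

Final: 5 servers


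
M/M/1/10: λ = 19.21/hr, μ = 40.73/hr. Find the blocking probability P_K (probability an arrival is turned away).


ρ = λ/μ = 19.21/40.73 = 0.4716
P_K = (1−ρ)ρ^K/(1−ρ^(K+1)) = (0.5284·0.0005447)/(1 − 0.0002569)
= 0.0002878/0.999743 = 0.0002879

Final: 0.0002879


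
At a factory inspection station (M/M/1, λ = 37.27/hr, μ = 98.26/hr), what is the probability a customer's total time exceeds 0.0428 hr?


W ~ Exponential(μ−λ) for M/M/1.
μ − λ = 98.26 − 37.27 = 60.9900
P(W > t) = e^{−(μ−λ)t} = e^{−2.6104} = 0.073507

Final: 0.073507


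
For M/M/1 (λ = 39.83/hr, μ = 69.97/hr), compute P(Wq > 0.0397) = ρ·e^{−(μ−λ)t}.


ρ = 39.83/69.97 = 0.5692
P(Wq > t) = ρ·e^{−(μ−λ)t} = 0.5692·e^{−1.1966}
= 0.5692·0.302233 = 0.172044

Final: 0.172044


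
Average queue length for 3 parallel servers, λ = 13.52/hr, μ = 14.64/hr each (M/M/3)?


a = λ/μ = 0.9235; ρ = a/3 = 0.3078
P₀ = 0.393768
Lq = P₀·a^c·ρ / (c!·(1−ρ)²) = 0.393768·0.78760·0.3078/(6·0.47910)
= 0.03321

Final: 0.03321


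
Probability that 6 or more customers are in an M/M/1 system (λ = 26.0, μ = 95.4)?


ρ = 26.0/95.4 = 0.2725
P(N ≥ n) = ρ^n = 0.2725^6 = 0.0004098

Final: 0.0004098


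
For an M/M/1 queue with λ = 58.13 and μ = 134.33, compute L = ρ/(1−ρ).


ρ = λ/μ = 58.13/134.33 = 0.4327
L = ρ/(1−ρ) = 0.4327/(1 − 0.4327) = 0.4327/0.5673 = 0.7629

Final: 0.7629


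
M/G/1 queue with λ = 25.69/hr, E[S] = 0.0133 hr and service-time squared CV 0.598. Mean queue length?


ρ = λ·E[S] = 25.69·0.0133 = 0.3417
Lq = ρ²(1+C_s²)/(2(1−ρ)) = 0.1167·(1+0.598)/(2·0.6583)
= 0.1167·1.5980/1.3166 = 0.14169

Final: 0.14169


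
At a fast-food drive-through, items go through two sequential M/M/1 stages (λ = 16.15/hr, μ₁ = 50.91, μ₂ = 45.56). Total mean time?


Each node sees arrival rate λ = 16.15/hr (tandem ⇒ throughput preserved).
W₁ = 1/(μ₁−λ) = 1/(50.91−16.15) = 0.02877 hr
W₂ = 1/(μ₂−λ) = 1/(45.56−16.15) = 0.03400 hr
W_total = W₁ + W₂ = 0.02877 + 0.03400 = 0.06277 hr

Final: 0.06277 hr


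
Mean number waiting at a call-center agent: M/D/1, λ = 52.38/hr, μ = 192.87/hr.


ρ = 52.38/192.87 = 0.2716
M/D/1: Lq = ρ²/(2(1−ρ)) = 0.07376/(2·0.7284) = 0.05063

Final: 0.05063


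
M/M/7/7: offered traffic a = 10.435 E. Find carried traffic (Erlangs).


B(7,10.435) = 0.427928 (Erlang-B)
Carried load = a(1 − B) = 10.435·(1 − 0.427928) = 10.435·0.572072 = 5.9696 E

Final: 5.9696 Erlangs


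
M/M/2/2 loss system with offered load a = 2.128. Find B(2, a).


B(c,a) = (a^c/c!) / Σ_{k=0}^{c} a^k/k!
a^2/2! = 2.264192
Σ terms (k=0..2): 1.00000 + 2.12800 + 2.26419 = 5.392192
B = 2.264192/5.392192 = 0.419902

Final: 0.419902


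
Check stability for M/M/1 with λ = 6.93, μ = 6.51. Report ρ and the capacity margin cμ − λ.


Total capacity cμ = 1·6.51 = 6.51/hr
ρ = λ/(cμ) = 6.93/6.51 = 1.0645
Stable ⇔ ρ < 1: NO
Spare capacity = cμ − λ = 6.51 − 6.93 = -0.42/hr

Final: ρ = 1.0645; unstable; margin = -0.42/hr


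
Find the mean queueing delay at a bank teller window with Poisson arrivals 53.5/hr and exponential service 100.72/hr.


ρ = 53.5/100.72 = 0.5312
Wq = ρ/(μ−λ) = 0.5312/(100.72 − 53.5) = 0.5312/47.22 = 0.01125 hr

Final: 0.01125 hr


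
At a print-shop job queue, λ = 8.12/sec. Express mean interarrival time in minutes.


Mean interarrival time = 1/λ = 1/8.12 second = 0.12315 second
In minutes: 0.12315 × 0.0166667 = 0.002053 min

Final: 0.002053 min


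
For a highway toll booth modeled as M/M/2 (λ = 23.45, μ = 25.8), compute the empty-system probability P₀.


a = λ/μ = 23.45/25.8 = 0.9089; ρ = a/c = 0.4545
Σ_{k=0}^{1} a^k/k! (terms k=0..1) = 1.00000 + 0.90891 = 1.90891
Tail: a^2/(2!(1−ρ)) = 0.82613/(2·0.5455) = 0.75716
P₀ = 1/(1.90891 + 0.75716) = 1/2.66607 = 0.375083

Final: 0.375083


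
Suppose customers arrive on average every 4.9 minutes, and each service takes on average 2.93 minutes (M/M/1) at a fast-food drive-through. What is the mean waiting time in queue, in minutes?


λ = 60/4.9 = 12.2449 /hr
μ = 60/2.93 = 20.4778 /hr
ρ = λ/μ = 12.2449/20.4778 = 0.5980
Wq = ρ/(μ−λ) = 0.5980/(20.4778−12.2449) = 0.07263 hr
In minutes: 0.07263·60 = 4.358 min

Final: 4.358 min


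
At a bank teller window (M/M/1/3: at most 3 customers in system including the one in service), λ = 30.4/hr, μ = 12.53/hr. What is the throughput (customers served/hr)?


ρ = 2.4262; P_K = (1−ρ)ρ^3/(1−ρ^4) = 0.605298
λ_eff = λ(1 − P_K) = 30.4·(1 − 0.605298) = 30.4·0.394702 = 11.9989 /hr

Final: 11.9989 /hr


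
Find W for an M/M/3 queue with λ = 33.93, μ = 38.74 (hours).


a = 0.8758; ρ = 0.2919; P₀ = 0.413645
Lq = P₀·a^c·ρ/(c!(1−ρ)²) = 0.02697
Wq = Lq/λ = 0.02697/33.93 = 0.0007949 hr
W = Wq + 1/μ = 0.0007949 + 0.02581 = 0.02661 hr

Final: 0.02661 hr


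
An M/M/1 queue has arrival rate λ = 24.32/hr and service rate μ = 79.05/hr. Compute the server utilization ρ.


ρ = λ/μ = 24.32/79.05 = 0.3077

Final: 0.3077


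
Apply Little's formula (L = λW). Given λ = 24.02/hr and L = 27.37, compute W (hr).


W = L/λ = 27.37/24.02 = 1.1395 hr

Final: 1.1395 hr


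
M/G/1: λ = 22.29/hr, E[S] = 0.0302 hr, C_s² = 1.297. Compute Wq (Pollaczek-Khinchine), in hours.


ρ = λ·E[S] = 22.29·0.0302 = 0.6732
E[S²] = E[S]²(1+C_s²) = 0.0302²·(1+1.297) = 0.002095
Wq = λ·E[S²]/(2(1−ρ)) = 22.29·0.002095/(2·0.3268) = 0.07144 hr

Final: 0.07144 hr


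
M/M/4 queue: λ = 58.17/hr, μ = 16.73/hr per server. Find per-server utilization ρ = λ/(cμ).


ρ = λ/(cμ) = 58.17/(4·16.73) = 58.17/66.92 = 0.8692

Final: 0.8692


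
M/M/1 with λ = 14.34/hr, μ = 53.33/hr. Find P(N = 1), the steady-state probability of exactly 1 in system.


ρ = 14.34/53.33 = 0.2689
P_n = (1−ρ)·ρ^n = (1 − 0.2689)·0.2689^1 = 0.7311·0.268892 = 0.196589

Final: 0.196589


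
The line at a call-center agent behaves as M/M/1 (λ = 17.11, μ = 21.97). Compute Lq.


ρ = 17.11/21.97 = 0.7788
Lq = ρ²/(1−ρ) = 0.6065/0.2212 = 2.7418

Final: 2.7418


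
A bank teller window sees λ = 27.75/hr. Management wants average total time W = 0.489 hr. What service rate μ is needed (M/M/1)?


W = 1/(μ−λ) ⇒ μ − λ = 1/W = 1/0.489 = 2.0450
μ = λ + 1/W = 27.75 + 2.0450 = 29.7950 per hr

Final: 29.7950 /hr


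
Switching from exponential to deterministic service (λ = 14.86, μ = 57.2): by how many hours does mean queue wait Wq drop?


ρ = 14.86/57.2 = 0.2598
Wq(M/M/1) = ρ/(μ−λ) = 0.2598/42.34 = 0.006136 hr
Wq(M/D/1) = ρ/(2(μ−λ)) = 0.003068 hr
Savings = 0.006136 − 0.003068 = 0.003068 hr

Final: 0.003068 hr


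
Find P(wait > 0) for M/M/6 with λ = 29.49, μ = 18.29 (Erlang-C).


a = λ/μ = 1.6124; ρ = a/6 = 0.2687
P₀ = 0.199339 (from M/M/c formula)
C(c,a) = [a^c/(c!(1−ρ))]·P₀ = [17.56978/(720·0.7313)]·0.199339
= 0.03337·0.199339 = 0.006652

Final: 0.006652


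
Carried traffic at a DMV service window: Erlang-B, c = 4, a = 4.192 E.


B(4,4.192) = 0.328884 (Erlang-B)
Carried load = a(1 − B) = 4.192·(1 − 0.328884) = 4.192·0.671116 = 2.8133 E

Final: 2.8133 Erlangs


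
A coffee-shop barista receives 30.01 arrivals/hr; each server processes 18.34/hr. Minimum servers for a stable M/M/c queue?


Stability requires cμ > λ ⇔ c > λ/μ.
λ/μ = 30.01/18.34 = 1.6363
Minimum integer c = ⌊1.6363⌋ + 1 = 2
Check: 2·18.34 = 36.68 > 30.01, while 1·18.34 = 18.34 ≤ 30.01

Final: 2 servers


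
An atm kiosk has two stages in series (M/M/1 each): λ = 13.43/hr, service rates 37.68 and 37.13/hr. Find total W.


Each node sees arrival rate λ = 13.43/hr (tandem ⇒ throughput preserved).
W₁ = 1/(μ₁−λ) = 1/(37.68−13.43) = 0.04124 hr
W₂ = 1/(μ₂−λ) = 1/(37.13−13.43) = 0.04219 hr
W_total = W₁ + W₂ = 0.04124 + 0.04219 = 0.08343 hr

Final: 0.08343 hr


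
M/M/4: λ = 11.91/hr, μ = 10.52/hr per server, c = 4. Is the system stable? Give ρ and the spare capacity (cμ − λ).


Total capacity cμ = 4·10.52 = 42.08/hr
ρ = λ/(cμ) = 11.91/42.08 = 0.2830
Stable ⇔ ρ < 1: YES
Spare capacity = cμ − λ = 42.08 − 11.91 = 30.17/hr

Final: ρ = 0.2830; stable; margin = 30.17/hr


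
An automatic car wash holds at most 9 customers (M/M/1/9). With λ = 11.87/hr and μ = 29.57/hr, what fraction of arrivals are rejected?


ρ = λ/μ = 11.87/29.57 = 0.4014
P_K = (1−ρ)ρ^K/(1−ρ^(K+1)) = (0.5986·0.0002706)/(1 − 0.0001086)
= 0.0001620/0.999891 = 0.0001620

Final: 0.0001620


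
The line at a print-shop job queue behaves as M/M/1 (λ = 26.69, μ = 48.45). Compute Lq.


ρ = 26.69/48.45 = 0.5509
Lq = ρ²/(1−ρ) = 0.3035/0.4491 = 0.6757

Final: 0.6757


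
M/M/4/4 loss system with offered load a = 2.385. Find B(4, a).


B(c,a) = (a^c/c!) / Σ_{k=0}^{c} a^k/k!
a^4/4! = 1.348163
Σ terms (k=0..4): 1.00000 + 2.38500 + 2.84411 + 2.26107 + 1.34816 = 9.838345
B = 1.348163/9.838345 = 0.137031

Final: 0.137031


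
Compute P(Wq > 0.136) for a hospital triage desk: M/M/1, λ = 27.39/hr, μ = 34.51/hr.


ρ = 27.39/34.51 = 0.7937
P(Wq > t) = ρ·e^{−(μ−λ)t} = 0.7937·e^{−0.9683}
= 0.7937·0.379720 = 0.301378

Final: 0.301378


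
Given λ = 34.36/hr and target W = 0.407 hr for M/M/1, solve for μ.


W = 1/(μ−λ) ⇒ μ − λ = 1/W = 1/0.407 = 2.4570
μ = λ + 1/W = 34.36 + 2.4570 = 36.8170 per hr

Final: 36.8170 /hr


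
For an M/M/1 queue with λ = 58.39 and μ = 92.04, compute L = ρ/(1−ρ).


ρ = λ/μ = 58.39/92.04 = 0.6344
L = ρ/(1−ρ) = 0.6344/(1 − 0.6344) = 0.6344/0.3656 = 1.7352

Final: 1.7352


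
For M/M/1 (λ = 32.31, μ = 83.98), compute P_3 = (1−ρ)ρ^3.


ρ = 32.31/83.98 = 0.3847
P_n = (1−ρ)·ρ^n = (1 − 0.3847)·0.3847^3 = 0.6153·0.056949 = 0.035039

Final: 0.035039


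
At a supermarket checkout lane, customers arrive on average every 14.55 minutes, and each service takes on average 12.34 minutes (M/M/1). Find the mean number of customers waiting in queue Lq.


λ = 60/14.55 = 4.1237 /hr
μ = 60/12.34 = 4.8622 /hr
ρ = λ/μ = 4.1237/4.8622 = 0.8481
Lq = ρ²/(1−ρ) = 0.7193/0.1519 = 4.7356

Final: 4.7356


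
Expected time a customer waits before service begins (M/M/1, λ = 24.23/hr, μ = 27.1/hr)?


ρ = 24.23/27.1 = 0.8941
Wq = ρ/(μ−λ) = 0.8941/(27.1 − 24.23) = 0.8941/2.87 = 0.3115 hr

Final: 0.3115 hr


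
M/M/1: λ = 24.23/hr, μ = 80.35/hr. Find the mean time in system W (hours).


W = 1/(μ−λ) = 1/(80.35 − 24.23) = 1/56.12 = 0.01782 hr

Final: 0.01782 hr


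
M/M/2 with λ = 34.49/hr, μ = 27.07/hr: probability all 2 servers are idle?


a = λ/μ = 34.49/27.07 = 1.2741; ρ = a/c = 0.6371
Σ_{k=0}^{1} a^k/k! (terms k=0..1) = 1.00000 + 1.27410 = 2.27410
Tail: a^2/(2!(1−ρ)) = 1.62334/(2·0.3629) = 2.23633
P₀ = 1/(2.27410 + 2.23633) = 1/4.51043 = 0.221708

Final: 0.221708


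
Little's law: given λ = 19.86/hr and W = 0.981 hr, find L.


L = λW = 19.86·0.981 = 19.4827

Final: 19.4827


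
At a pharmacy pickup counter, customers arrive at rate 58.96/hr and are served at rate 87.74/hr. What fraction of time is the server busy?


ρ = λ/μ = 58.96/87.74 = 0.6720

Final: 0.6720


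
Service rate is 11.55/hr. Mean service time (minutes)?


Mean service time = 1/μ = 1/11.55 hour = 0.08658 hour
In minutes: 0.08658 × 60 = 5.1948 min

Final: 5.1948 min


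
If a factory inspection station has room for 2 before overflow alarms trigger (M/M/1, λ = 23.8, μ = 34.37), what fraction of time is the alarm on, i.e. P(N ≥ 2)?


ρ = 23.8/34.37 = 0.6925
P(N ≥ n) = ρ^n = 0.6925^2 = 0.479507

Final: 0.479507


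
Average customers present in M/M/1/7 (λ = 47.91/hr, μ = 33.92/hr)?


ρ = 47.91/33.92 = 1.4124
L = ρ[1 − (K+1)ρ^K + Kρ^(K+1)] / [(1−ρ)(1−ρ^(K+1))]
Numerator: 1.4124·(1 − 8·11.214820 + 7·15.840271) = 31.304415
Denominator: (-0.4124)·(-14.840271) = 6.120737
L = 31.304415/6.120737 = 5.1145

Final: 5.1145


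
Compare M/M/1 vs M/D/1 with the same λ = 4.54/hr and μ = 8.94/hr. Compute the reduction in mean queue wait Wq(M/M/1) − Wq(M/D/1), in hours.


ρ = 4.54/8.94 = 0.5078
Wq(M/M/1) = ρ/(μ−λ) = 0.5078/4.40 = 0.11542 hr
Wq(M/D/1) = ρ/(2(μ−λ)) = 0.05771 hr
Savings = 0.11542 − 0.05771 = 0.05771 hr

Final: 0.05771 hr


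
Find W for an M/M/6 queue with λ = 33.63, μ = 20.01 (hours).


a = 1.6807; ρ = 0.2801; P₀ = 0.186156
Lq = P₀·a^c·ρ/(c!(1−ρ)²) = 0.003149
Wq = Lq/λ = 0.003149/33.63 = 0.00009365 hr
W = Wq + 1/μ = 0.00009365 + 0.04998 = 0.05007 hr

Final: 0.05007 hr


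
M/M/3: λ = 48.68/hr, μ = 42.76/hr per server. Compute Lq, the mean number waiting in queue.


a = λ/μ = 1.1384; ρ = a/3 = 0.3795
P₀ = 0.314190
Lq = P₀·a^c·ρ / (c!·(1−ρ)²) = 0.314190·1.47550·0.3795/(6·0.38504)
= 0.07615

Final: 0.07615


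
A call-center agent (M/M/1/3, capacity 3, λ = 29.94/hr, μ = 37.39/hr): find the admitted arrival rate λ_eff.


ρ = 0.8007; P_K = (1−ρ)ρ^3/(1−ρ^4) = 0.173730
λ_eff = λ(1 − P_K) = 29.94·(1 − 0.173730) = 29.94·0.826270 = 24.7385 /hr

Final: 24.7385 /hr


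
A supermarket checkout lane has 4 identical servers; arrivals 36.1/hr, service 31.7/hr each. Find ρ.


ρ = λ/(cμ) = 36.1/(4·31.7) = 36.1/126.80 = 0.2847

Final: 0.2847


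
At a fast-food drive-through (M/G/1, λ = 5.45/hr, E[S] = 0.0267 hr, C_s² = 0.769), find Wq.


ρ = λ·E[S] = 5.45·0.0267 = 0.1455
E[S²] = E[S]²(1+C_s²) = 0.0267²·(1+0.769) = 0.001261
Wq = λ·E[S²]/(2(1−ρ)) = 5.45·0.001261/(2·0.8545) = 0.004022 hr

Final: 0.004022 hr


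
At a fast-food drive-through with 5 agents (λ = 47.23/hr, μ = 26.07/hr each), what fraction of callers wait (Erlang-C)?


a = λ/μ = 1.8117; ρ = a/5 = 0.3623
P₀ = 0.162665 (from M/M/c formula)
C(c,a) = [a^c/(c!(1−ρ))]·P₀ = [19.51572/(120·0.6377)]·0.162665
= 0.25504·0.162665 = 0.041486

Final: 0.041486


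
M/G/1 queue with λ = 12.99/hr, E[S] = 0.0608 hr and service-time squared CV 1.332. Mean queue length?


ρ = λ·E[S] = 12.99·0.0608 = 0.7898
Lq = ρ²(1+C_s²)/(2(1−ρ)) = 0.6238·(1+1.332)/(2·0.2102)
= 0.6238·2.3320/0.4204 = 3.45999

Final: 3.45999


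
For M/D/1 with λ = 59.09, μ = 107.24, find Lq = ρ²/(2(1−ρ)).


ρ = 59.09/107.24 = 0.5510
M/D/1: Lq = ρ²/(2(1−ρ)) = 0.3036/(2·0.4490) = 0.33810

Final: 0.33810


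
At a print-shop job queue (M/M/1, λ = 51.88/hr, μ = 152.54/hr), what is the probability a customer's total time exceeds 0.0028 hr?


W ~ Exponential(μ−λ) for M/M/1.
μ − λ = 152.54 − 51.88 = 100.6600
P(W > t) = e^{−(μ−λ)t} = e^{−0.2818} = 0.754388

Final: 0.754388


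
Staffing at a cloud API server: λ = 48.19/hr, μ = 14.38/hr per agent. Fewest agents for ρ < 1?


Stability requires cμ > λ ⇔ c > λ/μ.
λ/μ = 48.19/14.38 = 3.3512
Minimum integer c = ⌊3.3512⌋ + 1 = 4
Check: 4·14.38 = 57.52 > 48.19, while 3·14.38 = 43.14 ≤ 48.19

Final: 4 servers


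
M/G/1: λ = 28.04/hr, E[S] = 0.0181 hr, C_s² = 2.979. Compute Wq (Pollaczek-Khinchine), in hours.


ρ = λ·E[S] = 28.04·0.0181 = 0.5075
E[S²] = E[S]²(1+C_s²) = 0.0181²·(1+2.979) = 0.001304
Wq = λ·E[S²]/(2(1−ρ)) = 28.04·0.001304/(2·0.4925) = 0.03711 hr

Final: 0.03711 hr


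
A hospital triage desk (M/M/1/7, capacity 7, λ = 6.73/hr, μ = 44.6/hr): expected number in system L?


ρ = 6.73/44.6 = 0.1509
L = ρ[1 − (K+1)ρ^K + Kρ^(K+1)] / [(1−ρ)(1−ρ^(K+1))]
Numerator: 0.1509·(1 − 8·0.000001781 + 7·0.0000002688) = 0.150895
Denominator: (0.8491)·(1.000000) = 0.849103
L = 0.150895/0.849103 = 0.1777

Final: 0.1777


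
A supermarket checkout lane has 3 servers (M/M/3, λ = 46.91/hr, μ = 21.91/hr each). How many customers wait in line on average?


a = λ/μ = 2.1410; ρ = a/3 = 0.7137
P₀ = 0.089718
Lq = P₀·a^c·ρ / (c!·(1−ρ)²) = 0.089718·9.81452·0.7137/(6·0.08198)
= 1.27758

Final: 1.27758


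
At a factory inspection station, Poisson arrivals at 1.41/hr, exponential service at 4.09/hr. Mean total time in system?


W = 1/(μ−λ) = 1/(4.09 − 1.41) = 1/2.68 = 0.3731 hr

Final: 0.3731 hr


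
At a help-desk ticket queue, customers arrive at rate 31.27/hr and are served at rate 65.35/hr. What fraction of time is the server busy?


ρ = λ/μ = 31.27/65.35 = 0.4785

Final: 0.4785


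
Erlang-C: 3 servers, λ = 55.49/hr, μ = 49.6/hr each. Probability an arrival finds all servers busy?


a = λ/μ = 1.1187; ρ = a/3 = 0.3729
P₀ = 0.320852 (from M/M/c formula)
C(c,a) = [a^c/(c!(1−ρ))]·P₀ = [1.40023/(6·0.6271)]·0.320852
= 0.37215·0.320852 = 0.119406

Final: 0.119406


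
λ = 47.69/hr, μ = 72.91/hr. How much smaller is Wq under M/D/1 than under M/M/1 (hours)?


ρ = 47.69/72.91 = 0.6541
Wq(M/M/1) = ρ/(μ−λ) = 0.6541/25.22 = 0.02594 hr
Wq(M/D/1) = ρ/(2(μ−λ)) = 0.01297 hr
Savings = 0.02594 − 0.01297 = 0.01297 hr

Final: 0.01297 hr


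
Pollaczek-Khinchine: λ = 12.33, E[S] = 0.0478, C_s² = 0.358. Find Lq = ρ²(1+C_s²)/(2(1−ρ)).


ρ = λ·E[S] = 12.33·0.0478 = 0.5894
Lq = ρ²(1+C_s²)/(2(1−ρ)) = 0.3474·(1+0.358)/(2·0.4106)
= 0.3474·1.3580/0.8213 = 0.57439

Final: 0.57439


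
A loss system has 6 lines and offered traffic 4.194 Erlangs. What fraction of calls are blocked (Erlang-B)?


B(c,a) = (a^c/c!) / Σ_{k=0}^{c} a^k/k!
a^6/6! = 7.558543
Σ terms (k=0..6): 1.00000 + 4.19400 + 8.79482 + 12.29516 + 12.89147 + 10.81337 + 7.55854 = 57.547352
B = 7.558543/57.547352 = 0.131345

Final: 0.131345


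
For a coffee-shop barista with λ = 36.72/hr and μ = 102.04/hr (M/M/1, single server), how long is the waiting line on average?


ρ = 36.72/102.04 = 0.3599
Lq = ρ²/(1−ρ) = 0.1295/0.6401 = 0.2023

Final: 0.2023


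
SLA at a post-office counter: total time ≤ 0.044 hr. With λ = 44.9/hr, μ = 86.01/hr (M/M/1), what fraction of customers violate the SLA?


W ~ Exponential(μ−λ) for M/M/1.
μ − λ = 86.01 − 44.9 = 41.1100
P(W > t) = e^{−(μ−λ)t} = e^{−1.8088} = 0.163844

Final: 0.163844


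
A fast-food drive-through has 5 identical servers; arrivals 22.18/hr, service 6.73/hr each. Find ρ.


ρ = λ/(cμ) = 22.18/(5·6.73) = 22.18/33.65 = 0.6591

Final: 0.6591


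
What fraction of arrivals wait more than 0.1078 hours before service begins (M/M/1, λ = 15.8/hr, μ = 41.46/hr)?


ρ = 15.8/41.46 = 0.3811
P(Wq > t) = ρ·e^{−(μ−λ)t} = 0.3811·e^{−2.7661}
= 0.3811·0.062904 = 0.023972

Final: 0.023972


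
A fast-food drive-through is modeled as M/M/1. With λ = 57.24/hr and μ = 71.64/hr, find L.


ρ = λ/μ = 57.24/71.64 = 0.7990
L = ρ/(1−ρ) = 0.7990/(1 − 0.7990) = 0.7990/0.2010 = 3.9750

Final: 3.9750


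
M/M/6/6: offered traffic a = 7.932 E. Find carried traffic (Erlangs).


B(6,7.932) = 0.386030 (Erlang-B)
Carried load = a(1 − B) = 7.932·(1 − 0.386030) = 7.932·0.613970 = 4.8700 E

Final: 4.8700 Erlangs


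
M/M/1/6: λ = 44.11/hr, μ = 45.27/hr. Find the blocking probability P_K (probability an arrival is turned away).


ρ = λ/μ = 44.11/45.27 = 0.9744
P_K = (1−ρ)ρ^K/(1−ρ^(K+1)) = (0.02562·0.855775)/(1 − 0.833846)
= 0.021928/0.166154 = 0.131976

Final: 0.131976


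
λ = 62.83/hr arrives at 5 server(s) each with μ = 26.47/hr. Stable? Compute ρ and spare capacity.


Total capacity cμ = 5·26.47 = 132.35/hr
ρ = λ/(cμ) = 62.83/132.35 = 0.4747
Stable ⇔ ρ < 1: YES
Spare capacity = cμ − λ = 132.35 − 62.83 = 69.52/hr

Final: ρ = 0.4747; stable; margin = 69.52/hr


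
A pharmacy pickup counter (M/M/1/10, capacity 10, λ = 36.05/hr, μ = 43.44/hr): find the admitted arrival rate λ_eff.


ρ = 0.8299; P_K = (1−ρ)ρ^10/(1−ρ^11) = 0.030247
λ_eff = λ(1 − P_K) = 36.05·(1 − 0.030247) = 36.05·0.969753 = 34.9596 /hr

Final: 34.9596 /hr


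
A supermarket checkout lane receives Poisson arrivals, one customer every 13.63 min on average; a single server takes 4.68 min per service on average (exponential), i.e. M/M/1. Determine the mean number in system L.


λ = 60/13.63 = 4.4021 /hr
μ = 60/4.68 = 12.8205 /hr
ρ = λ/μ = 4.4021/12.8205 = 0.3434
L = ρ/(1−ρ) = 0.3434/0.6566 = 0.5229

Final: 0.5229


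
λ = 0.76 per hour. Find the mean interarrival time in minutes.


Mean interarrival time = 1/λ = 1/0.76 hour = 1.31579 hour
In minutes: 1.31579 × 60 = 78.9474 min

Final: 78.9474 min


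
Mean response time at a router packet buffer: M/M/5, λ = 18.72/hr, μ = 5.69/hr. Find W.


a = 3.2900; ρ = 0.6580; P₀ = 0.033433
Lq = P₀·a^c·ρ/(c!(1−ρ)²) = 0.60412
Wq = Lq/λ = 0.60412/18.72 = 0.03227 hr
W = Wq + 1/μ = 0.03227 + 0.17575 = 0.20802 hr

Final: 0.20802 hr


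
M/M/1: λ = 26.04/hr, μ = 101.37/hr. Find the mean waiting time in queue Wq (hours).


ρ = 26.04/101.37 = 0.2569
Wq = ρ/(μ−λ) = 0.2569/(101.37 − 26.04) = 0.2569/75.33 = 0.003410 hr

Final: 0.003410 hr


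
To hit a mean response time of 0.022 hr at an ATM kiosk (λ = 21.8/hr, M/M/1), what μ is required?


W = 1/(μ−λ) ⇒ μ − λ = 1/W = 1/0.022 = 45.4545
μ = λ + 1/W = 21.8 + 45.4545 = 67.2545 per hr

Final: 67.2545 /hr


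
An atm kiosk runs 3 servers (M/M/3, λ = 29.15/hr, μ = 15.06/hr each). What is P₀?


a = λ/μ = 29.15/15.06 = 1.9356; ρ = a/c = 0.6452
Σ_{k=0}^{2} a^k/k! (terms k=0..2) = 1.00000 + 1.93559 + 1.87326 = 4.80885
Tail: a^3/(3!(1−ρ)) = 7.25172/(6·0.3548) = 3.40645
P₀ = 1/(4.80885 + 3.40645) = 1/8.21530 = 0.121724

Final: 0.121724


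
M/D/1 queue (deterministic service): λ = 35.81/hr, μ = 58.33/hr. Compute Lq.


ρ = 35.81/58.33 = 0.6139
M/D/1: Lq = ρ²/(2(1−ρ)) = 0.3769/(2·0.3861) = 0.48811

Final: 0.48811


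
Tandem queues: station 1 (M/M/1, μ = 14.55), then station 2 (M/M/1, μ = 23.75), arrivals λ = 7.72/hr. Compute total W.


Each node sees arrival rate λ = 7.72/hr (tandem ⇒ throughput preserved).
W₁ = 1/(μ₁−λ) = 1/(14.55−7.72) = 0.14641 hr
W₂ = 1/(μ₂−λ) = 1/(23.75−7.72) = 0.06238 hr
W_total = W₁ + W₂ = 0.14641 + 0.06238 = 0.20880 hr

Final: 0.20880 hr


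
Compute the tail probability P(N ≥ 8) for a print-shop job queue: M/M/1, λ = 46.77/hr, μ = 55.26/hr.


ρ = 46.77/55.26 = 0.8464
P(N ≥ n) = ρ^n = 0.8464^8 = 0.263301

Final: 0.263301


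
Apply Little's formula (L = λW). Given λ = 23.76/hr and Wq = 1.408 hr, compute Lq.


Lq = λWq = 23.76·1.408 = 33.4541

Final: 33.4541


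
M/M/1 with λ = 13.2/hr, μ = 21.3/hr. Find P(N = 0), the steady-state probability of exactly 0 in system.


ρ = 13.2/21.3 = 0.6197
P_n = (1−ρ)·ρ^n = (1 − 0.6197)·0.6197^0 = 0.3803·1.000000 = 0.380282

Final: 0.380282


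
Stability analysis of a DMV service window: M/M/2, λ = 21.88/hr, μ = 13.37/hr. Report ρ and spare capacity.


Total capacity cμ = 2·13.37 = 26.74/hr
ρ = λ/(cμ) = 21.88/26.74 = 0.8182
Stable ⇔ ρ < 1: YES
Spare capacity = cμ − λ = 26.74 − 21.88 = 4.86/hr

Final: ρ = 0.8182; stable; margin = 4.86/hr


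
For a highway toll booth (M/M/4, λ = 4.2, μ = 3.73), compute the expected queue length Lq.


a = λ/μ = 1.1260; ρ = a/4 = 0.2815
P₀ = 0.323508
Lq = P₀·a^c·ρ / (c!·(1−ρ)²) = 0.323508·1.60754·0.2815/(24·0.51624)
= 0.01182

Final: 0.01182


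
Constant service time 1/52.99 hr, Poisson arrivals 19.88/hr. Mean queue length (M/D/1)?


ρ = 19.88/52.99 = 0.3752
M/D/1: Lq = ρ²/(2(1−ρ)) = 0.1407/(2·0.6248) = 0.11263

Final: 0.11263


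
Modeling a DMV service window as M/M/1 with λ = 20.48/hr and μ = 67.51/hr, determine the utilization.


ρ = λ/μ = 20.48/67.51 = 0.3034

Final: 0.3034


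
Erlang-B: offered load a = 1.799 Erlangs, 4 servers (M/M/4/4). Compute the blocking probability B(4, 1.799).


B(c,a) = (a^c/c!) / Σ_{k=0}^{c} a^k/k!
a^4/4! = 0.436429
Σ terms (k=0..4): 1.00000 + 1.79900 + 1.61820 + 0.97038 + 0.43643 = 5.824010
B = 0.436429/5.824010 = 0.074936

Final: 0.074936


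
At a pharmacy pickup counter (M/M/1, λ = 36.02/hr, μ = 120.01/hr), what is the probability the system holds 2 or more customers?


ρ = 36.02/120.01 = 0.3001
P(N ≥ n) = ρ^n = 0.3001^2 = 0.090085

Final: 0.090085


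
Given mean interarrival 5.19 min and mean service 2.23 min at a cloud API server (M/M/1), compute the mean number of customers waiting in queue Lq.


λ = 60/5.19 = 11.5607 /hr
μ = 60/2.23 = 26.9058 /hr
ρ = λ/μ = 11.5607/26.9058 = 0.4297
Lq = ρ²/(1−ρ) = 0.1846/0.5703 = 0.3237

Final: 0.3237


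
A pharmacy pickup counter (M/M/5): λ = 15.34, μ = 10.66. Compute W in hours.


a = 1.4390; ρ = 0.2878; P₀ = 0.236857
Lq = P₀·a^c·ρ/(c!(1−ρ)²) = 0.006911
Wq = Lq/λ = 0.006911/15.34 = 0.0004505 hr
W = Wq + 1/μ = 0.0004505 + 0.09381 = 0.09426 hr

Final: 0.09426 hr


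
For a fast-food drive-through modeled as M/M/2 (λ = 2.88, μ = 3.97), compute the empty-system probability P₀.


a = λ/μ = 2.88/3.97 = 0.7254; ρ = a/c = 0.3627
Σ_{k=0}^{1} a^k/k! (terms k=0..1) = 1.00000 + 0.72544 = 1.72544
Tail: a^2/(2!(1−ρ)) = 0.52626/(2·0.6373) = 0.41290
P₀ = 1/(1.72544 + 0.41290) = 1/2.13834 = 0.467652

Final: 0.467652


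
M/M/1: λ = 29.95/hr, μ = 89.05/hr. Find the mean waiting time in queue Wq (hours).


ρ = 29.95/89.05 = 0.3363
Wq = ρ/(μ−λ) = 0.3363/(89.05 − 29.95) = 0.3363/59.10 = 0.005691 hr

Final: 0.005691 hr


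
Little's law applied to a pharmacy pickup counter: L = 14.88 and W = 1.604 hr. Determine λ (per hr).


λ = L/W = 14.88/1.604 = 9.2768 /hr

Final: 9.2768 /hr


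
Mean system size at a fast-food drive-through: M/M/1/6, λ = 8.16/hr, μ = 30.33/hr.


ρ = 8.16/30.33 = 0.2690
L = ρ[1 − (K+1)ρ^K + Kρ^(K+1)] / [(1−ρ)(1−ρ^(K+1))]
Numerator: 0.2690·(1 − 7·0.0003792 + 6·0.0001020) = 0.268491
Denominator: (0.7310)·(0.999898) = 0.730885
L = 0.268491/0.730885 = 0.3674

Final: 0.3674


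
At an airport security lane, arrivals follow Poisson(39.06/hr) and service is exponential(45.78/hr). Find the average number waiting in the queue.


ρ = 39.06/45.78 = 0.8532
Lq = ρ²/(1−ρ) = 0.7280/0.1468 = 4.9593

Final: 4.9593


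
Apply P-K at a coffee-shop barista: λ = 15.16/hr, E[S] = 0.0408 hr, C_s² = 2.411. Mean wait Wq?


ρ = λ·E[S] = 15.16·0.0408 = 0.6185
E[S²] = E[S]²(1+C_s²) = 0.0408²·(1+2.411) = 0.005678
Wq = λ·E[S²]/(2(1−ρ)) = 15.16·0.005678/(2·0.3815) = 0.11283 hr

Final: 0.11283 hr


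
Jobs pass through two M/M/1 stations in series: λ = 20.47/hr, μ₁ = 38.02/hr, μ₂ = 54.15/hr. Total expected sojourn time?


Each node sees arrival rate λ = 20.47/hr (tandem ⇒ throughput preserved).
W₁ = 1/(μ₁−λ) = 1/(38.02−20.47) = 0.05698 hr
W₂ = 1/(μ₂−λ) = 1/(54.15−20.47) = 0.02969 hr
W_total = W₁ + W₂ = 0.05698 + 0.02969 = 0.08667 hr

Final: 0.08667 hr


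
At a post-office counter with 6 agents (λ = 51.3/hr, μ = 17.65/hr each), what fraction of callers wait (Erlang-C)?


a = λ/μ = 2.9065; ρ = a/6 = 0.4844
P₀ = 0.053911 (from M/M/c formula)
C(c,a) = [a^c/(c!(1−ρ))]·P₀ = [602.88702/(720·0.5156)]·0.053911
= 1.62408·0.053911 = 0.087556

Final: 0.087556


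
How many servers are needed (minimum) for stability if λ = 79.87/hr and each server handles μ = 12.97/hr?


Stability requires cμ > λ ⇔ c > λ/μ.
λ/μ = 79.87/12.97 = 6.1581
Minimum integer c = ⌊6.1581⌋ + 1 = 7
Check: 7·12.97 = 90.79 > 79.87, while 6·12.97 = 77.82 ≤ 79.87

Final: 7 servers


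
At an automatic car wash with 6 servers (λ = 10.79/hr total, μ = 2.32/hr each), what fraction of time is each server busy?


ρ = λ/(cμ) = 10.79/(6·2.32) = 10.79/13.92 = 0.7751

Final: 0.7751


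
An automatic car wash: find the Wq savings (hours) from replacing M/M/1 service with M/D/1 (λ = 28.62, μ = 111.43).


ρ = 28.62/111.43 = 0.2568
Wq(M/M/1) = ρ/(μ−λ) = 0.2568/82.81 = 0.003102 hr
Wq(M/D/1) = ρ/(2(μ−λ)) = 0.001551 hr
Savings = 0.003102 − 0.001551 = 0.001551 hr

Final: 0.001551 hr


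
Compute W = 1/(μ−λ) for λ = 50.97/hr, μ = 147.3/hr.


W = 1/(μ−λ) = 1/(147.3 − 50.97) = 1/96.33 = 0.01038 hr

Final: 0.01038 hr


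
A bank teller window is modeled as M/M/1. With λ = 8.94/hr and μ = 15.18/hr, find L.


ρ = λ/μ = 8.94/15.18 = 0.5889
L = ρ/(1−ρ) = 0.5889/(1 − 0.5889) = 0.5889/0.4111 = 1.4327

Final: 1.4327


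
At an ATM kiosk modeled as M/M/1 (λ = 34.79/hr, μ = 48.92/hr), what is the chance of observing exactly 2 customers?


ρ = 34.79/48.92 = 0.7112
P_n = (1−ρ)·ρ^n = (1 − 0.7112)·0.7112^2 = 0.2888·0.505750 = 0.146080

Final: 0.146080


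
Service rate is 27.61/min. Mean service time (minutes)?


Mean service time = 1/μ = 1/27.61 minute = 0.03622 minute
In minutes: 0.03622 × 1 = 0.03622 min

Final: 0.03622 min


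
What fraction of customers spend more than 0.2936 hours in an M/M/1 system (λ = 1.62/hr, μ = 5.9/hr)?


W ~ Exponential(μ−λ) for M/M/1.
μ − λ = 5.9 − 1.62 = 4.2800
P(W > t) = e^{−(μ−λ)t} = e^{−1.2566} = 0.284618

Final: 0.284618


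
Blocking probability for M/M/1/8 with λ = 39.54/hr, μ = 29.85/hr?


ρ = λ/μ = 39.54/29.85 = 1.3246
P_K = (1−ρ)ρ^K/(1−ρ^(K+1)) = (-0.3246·9.478479)/(1 − 12.555412)
= -3.076933/-11.555412 = 0.266276

Final: 0.266276


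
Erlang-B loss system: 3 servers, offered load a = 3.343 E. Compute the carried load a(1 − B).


B(3,3.343) = 0.385375 (Erlang-B)
Carried load = a(1 − B) = 3.343·(1 − 0.385375) = 3.343·0.614625 = 2.0547 E

Final: 2.0547 Erlangs


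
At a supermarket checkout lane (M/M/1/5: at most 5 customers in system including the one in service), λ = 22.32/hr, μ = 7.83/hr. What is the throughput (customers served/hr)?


ρ = 2.8506; P_K = (1−ρ)ρ^5/(1−ρ^6) = 0.650406
λ_eff = λ(1 − P_K) = 22.32·(1 − 0.650406) = 22.32·0.349594 = 7.8029 /hr

Final: 7.8029 /hr


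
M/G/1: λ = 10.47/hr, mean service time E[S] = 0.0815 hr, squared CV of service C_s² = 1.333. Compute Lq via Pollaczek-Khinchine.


ρ = λ·E[S] = 10.47·0.0815 = 0.8533
Lq = ρ²(1+C_s²)/(2(1−ρ)) = 0.7281·(1+1.333)/(2·0.1467)
= 0.7281·2.3330/0.2934 = 5.78999

Final: 5.78999


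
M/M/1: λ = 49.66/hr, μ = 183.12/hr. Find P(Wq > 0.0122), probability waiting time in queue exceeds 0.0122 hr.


ρ = 49.66/183.12 = 0.2712
P(Wq > t) = ρ·e^{−(μ−λ)t} = 0.2712·e^{−1.6282}
= 0.2712·0.196280 = 0.053229

Final: 0.053229


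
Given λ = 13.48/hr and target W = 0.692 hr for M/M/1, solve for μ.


W = 1/(μ−λ) ⇒ μ − λ = 1/W = 1/0.692 = 1.4451
μ = λ + 1/W = 13.48 + 1.4451 = 14.9251 per hr

Final: 14.9251 /hr


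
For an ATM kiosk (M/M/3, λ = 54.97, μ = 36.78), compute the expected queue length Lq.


a = λ/μ = 1.4946; ρ = a/3 = 0.4982
P₀ = 0.211855
Lq = P₀·a^c·ρ / (c!·(1−ρ)²) = 0.211855·3.33843·0.4982/(6·0.25182)
= 0.23321

Final: 0.23321


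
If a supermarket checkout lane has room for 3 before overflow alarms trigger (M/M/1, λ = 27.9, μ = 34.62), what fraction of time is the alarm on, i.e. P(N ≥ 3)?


ρ = 27.9/34.62 = 0.8059
P(N ≥ n) = ρ^n = 0.8059^3 = 0.523397

Final: 0.523397


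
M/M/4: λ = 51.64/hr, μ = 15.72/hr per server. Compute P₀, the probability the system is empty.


a = λ/μ = 51.64/15.72 = 3.2850; ρ = a/c = 0.8212
Σ_{k=0}^{3} a^k/k! (terms k=0..3) = 1.00000 + 3.28499 + 5.39557 + 5.90813 = 15.58869
Tail: a^4/(4!(1−ρ)) = 116.44873/(24·0.1788) = 27.14374
P₀ = 1/(15.58869 + 27.14374) = 1/42.73243 = 0.023401

Final: 0.023401


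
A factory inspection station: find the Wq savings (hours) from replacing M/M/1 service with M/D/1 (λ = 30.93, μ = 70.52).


ρ = 30.93/70.52 = 0.4386
Wq(M/M/1) = ρ/(μ−λ) = 0.4386/39.59 = 0.01108 hr
Wq(M/D/1) = ρ/(2(μ−λ)) = 0.005539 hr
Savings = 0.01108 − 0.005539 = 0.005539 hr

Final: 0.005539 hr


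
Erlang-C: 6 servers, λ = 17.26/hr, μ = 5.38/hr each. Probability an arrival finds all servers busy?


a = λ/μ = 3.2082; ρ = a/6 = 0.5347
P₀ = 0.039435 (from M/M/c formula)
C(c,a) = [a^c/(c!(1−ρ))]·P₀ = [1090.31276/(720·0.4653)]·0.039435
= 3.25448·0.039435 = 0.128340

Final: 0.128340


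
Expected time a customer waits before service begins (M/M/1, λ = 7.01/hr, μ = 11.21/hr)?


ρ = 7.01/11.21 = 0.6253
Wq = ρ/(μ−λ) = 0.6253/(11.21 − 7.01) = 0.6253/4.20 = 0.1489 hr

Final: 0.1489 hr


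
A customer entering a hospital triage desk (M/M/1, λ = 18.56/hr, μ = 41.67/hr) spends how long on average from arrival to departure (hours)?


W = 1/(μ−λ) = 1/(41.67 − 18.56) = 1/23.11 = 0.04327 hr

Final: 0.04327 hr


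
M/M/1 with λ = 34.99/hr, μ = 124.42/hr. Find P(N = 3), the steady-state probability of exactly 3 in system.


ρ = 34.99/124.42 = 0.2812
P_n = (1−ρ)·ρ^n = (1 − 0.2812)·0.2812^3 = 0.7188·0.022241 = 0.015987

Final: 0.015987


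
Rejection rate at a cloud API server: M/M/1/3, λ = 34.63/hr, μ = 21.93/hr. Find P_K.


ρ = λ/μ = 34.63/21.93 = 1.5791
P_K = (1−ρ)ρ^K/(1−ρ^(K+1)) = (-0.5791·3.937691)/(1 − 6.218068)
= -2.280377/-5.218068 = 0.437016

Final: 0.437016


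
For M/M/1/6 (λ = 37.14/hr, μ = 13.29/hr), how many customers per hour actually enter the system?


ρ = 2.7946; P_K = (1−ρ)ρ^6/(1−ρ^7) = 0.642648
λ_eff = λ(1 − P_K) = 37.14·(1 − 0.642648) = 37.14·0.357352 = 13.2721 /hr

Final: 13.2721 /hr


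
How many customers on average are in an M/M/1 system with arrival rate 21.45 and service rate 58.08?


ρ = λ/μ = 21.45/58.08 = 0.3693
L = ρ/(1−ρ) = 0.3693/(1 − 0.3693) = 0.3693/0.6307 = 0.5856

Final: 0.5856


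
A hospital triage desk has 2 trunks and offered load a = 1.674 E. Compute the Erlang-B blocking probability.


B(c,a) = (a^c/c!) / Σ_{k=0}^{c} a^k/k!
a^2/2! = 1.401138
Σ terms (k=0..2): 1.00000 + 1.67400 + 1.40114 = 4.075138
B = 1.401138/4.075138 = 0.343826

Final: 0.343826


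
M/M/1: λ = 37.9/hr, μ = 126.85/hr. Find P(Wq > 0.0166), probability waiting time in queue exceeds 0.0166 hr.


ρ = 37.9/126.85 = 0.2988
P(Wq > t) = ρ·e^{−(μ−λ)t} = 0.2988·e^{−1.4766}
= 0.2988·0.228420 = 0.068247

Final: 0.068247


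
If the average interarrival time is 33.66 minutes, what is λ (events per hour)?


λ = 1/(interarrival time) in consistent units.
1 hour = 60 min, so λ = 60/33.66 = 1.7825 per hour

Final: 1.7825 /hr


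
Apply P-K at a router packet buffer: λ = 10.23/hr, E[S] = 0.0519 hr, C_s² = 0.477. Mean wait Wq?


ρ = λ·E[S] = 10.23·0.0519 = 0.5309
E[S²] = E[S]²(1+C_s²) = 0.0519²·(1+0.477) = 0.003978
Wq = λ·E[S²]/(2(1−ρ)) = 10.23·0.003978/(2·0.4691) = 0.04338 hr

Final: 0.04338 hr


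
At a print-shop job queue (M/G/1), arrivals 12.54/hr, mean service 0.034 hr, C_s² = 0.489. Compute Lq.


ρ = λ·E[S] = 12.54·0.034 = 0.4264
Lq = ρ²(1+C_s²)/(2(1−ρ)) = 0.1818·(1+0.489)/(2·0.5736)
= 0.1818·1.4890/1.1473 = 0.23593

Final: 0.23593


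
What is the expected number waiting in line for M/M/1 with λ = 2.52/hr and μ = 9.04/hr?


ρ = 2.52/9.04 = 0.2788
Lq = ρ²/(1−ρ) = 0.07771/0.7212 = 0.1077

Final: 0.1077


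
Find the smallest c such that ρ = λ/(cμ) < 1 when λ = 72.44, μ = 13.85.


Stability requires cμ > λ ⇔ c > λ/μ.
λ/μ = 72.44/13.85 = 5.2303
Minimum integer c = ⌊5.2303⌋ + 1 = 6
Check: 6·13.85 = 83.10 > 72.44, while 5·13.85 = 69.25 ≤ 72.44

Final: 6 servers


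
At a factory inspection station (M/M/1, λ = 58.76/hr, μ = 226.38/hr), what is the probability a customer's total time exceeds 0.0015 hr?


W ~ Exponential(μ−λ) for M/M/1.
μ − λ = 226.38 − 58.76 = 167.6200
P(W > t) = e^{−(μ−λ)t} = e^{−0.2514} = 0.777688

Final: 0.777688


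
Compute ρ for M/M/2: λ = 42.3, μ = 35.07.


ρ = λ/(cμ) = 42.3/(2·35.07) = 42.3/70.14 = 0.6031

Final: 0.6031


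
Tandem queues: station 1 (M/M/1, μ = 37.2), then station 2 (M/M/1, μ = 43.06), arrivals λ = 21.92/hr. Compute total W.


Each node sees arrival rate λ = 21.92/hr (tandem ⇒ throughput preserved).
W₁ = 1/(μ₁−λ) = 1/(37.2−21.92) = 0.06545 hr
W₂ = 1/(μ₂−λ) = 1/(43.06−21.92) = 0.04730 hr
W_total = W₁ + W₂ = 0.06545 + 0.04730 = 0.11275 hr

Final: 0.11275 hr


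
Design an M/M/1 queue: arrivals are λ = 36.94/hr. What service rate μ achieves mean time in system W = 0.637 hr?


W = 1/(μ−λ) ⇒ μ − λ = 1/W = 1/0.637 = 1.5699
μ = λ + 1/W = 36.94 + 1.5699 = 38.5099 per hr

Final: 38.5099 /hr


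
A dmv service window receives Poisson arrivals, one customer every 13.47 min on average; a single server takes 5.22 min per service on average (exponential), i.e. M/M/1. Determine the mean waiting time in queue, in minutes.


λ = 60/13.47 = 4.4543 /hr
μ = 60/5.22 = 11.4943 /hr
ρ = λ/μ = 4.4543/11.4943 = 0.3875
Wq = ρ/(μ−λ) = 0.3875/(11.4943−4.4543) = 0.05505 hr
In minutes: 0.05505·60 = 3.303 min

Final: 3.303 min


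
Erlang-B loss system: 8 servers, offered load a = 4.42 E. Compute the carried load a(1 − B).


B(8,4.42) = 0.045133 (Erlang-B)
Carried load = a(1 − B) = 4.42·(1 − 0.045133) = 4.42·0.954867 = 4.2205 E

Final: 4.2205 Erlangs


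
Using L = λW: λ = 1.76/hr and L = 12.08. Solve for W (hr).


W = L/λ = 12.08/1.76 = 6.8636 hr

Final: 6.8636 hr


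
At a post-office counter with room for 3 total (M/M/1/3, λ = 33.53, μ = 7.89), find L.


ρ = 33.53/7.89 = 4.2497
L = ρ[1 − (K+1)ρ^K + Kρ^(K+1)] / [(1−ρ)(1−ρ^(K+1))]
Numerator: 4.2497·(1 − 4·76.748457 + 3·326.156622) = 2857.810093
Denominator: (-3.2497)·(-325.156622) = 1056.655994
L = 2857.810093/1056.655994 = 2.7046

Final: 2.7046


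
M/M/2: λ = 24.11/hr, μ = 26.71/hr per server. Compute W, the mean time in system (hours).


a = 0.9027; ρ = 0.4513; P₀ = 0.378047
Lq = P₀·a^c·ρ/(c!(1−ρ)²) = 0.23090
Wq = Lq/λ = 0.23090/24.11 = 0.009577 hr
W = Wq + 1/μ = 0.009577 + 0.03744 = 0.04702 hr

Final: 0.04702 hr


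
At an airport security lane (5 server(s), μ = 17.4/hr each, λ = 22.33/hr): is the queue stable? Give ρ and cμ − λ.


Total capacity cμ = 5·17.4 = 87.00/hr
ρ = λ/(cμ) = 22.33/87.00 = 0.2567
Stable ⇔ ρ < 1: YES
Spare capacity = cμ − λ = 87.00 − 22.33 = 64.67/hr

Final: ρ = 0.2567; stable; margin = 64.67/hr


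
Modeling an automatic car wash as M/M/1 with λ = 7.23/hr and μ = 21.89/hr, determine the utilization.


ρ = λ/μ = 7.23/21.89 = 0.3303

Final: 0.3303


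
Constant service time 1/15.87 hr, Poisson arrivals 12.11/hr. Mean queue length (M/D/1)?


ρ = 12.11/15.87 = 0.7631
M/D/1: Lq = ρ²/(2(1−ρ)) = 0.5823/(2·0.2369) = 1.22883

Final: 1.22883


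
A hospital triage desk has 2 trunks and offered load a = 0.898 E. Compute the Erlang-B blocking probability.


B(c,a) = (a^c/c!) / Σ_{k=0}^{c} a^k/k!
a^2/2! = 0.403202
Σ terms (k=0..2): 1.00000 + 0.89800 + 0.40320 = 2.301202
B = 0.403202/2.301202 = 0.175214

Final: 0.175214


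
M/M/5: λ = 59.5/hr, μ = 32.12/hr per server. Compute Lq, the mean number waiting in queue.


a = λ/μ = 1.8524; ρ = a/5 = 0.3705
P₀ = 0.156080
Lq = P₀·a^c·ρ / (c!·(1−ρ)²) = 0.156080·21.81259·0.3705/(120·0.39629)
= 0.02652

Final: 0.02652


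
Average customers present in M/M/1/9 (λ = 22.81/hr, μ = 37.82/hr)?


ρ = 22.81/37.82 = 0.6031
L = ρ[1 − (K+1)ρ^K + Kρ^(K+1)] / [(1−ρ)(1−ρ^(K+1))]
Numerator: 0.6031·(1 − 10·0.010559 + 9·0.006369) = 0.574004
Denominator: (0.3969)·(0.993631) = 0.394352
L = 0.574004/0.394352 = 1.4556

Final: 1.4556
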